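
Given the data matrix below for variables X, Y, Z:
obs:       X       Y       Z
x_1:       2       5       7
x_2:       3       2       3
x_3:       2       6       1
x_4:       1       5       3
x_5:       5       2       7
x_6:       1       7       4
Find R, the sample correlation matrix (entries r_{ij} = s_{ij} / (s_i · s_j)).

Step 1 — column means:
  mean(X) = (2 + 3 + 2 + 1 + 5 + 1) / 6 = 14/6 = 2.3333
  mean(Y) = (5 + 2 + 6 + 5 + 2 + 7) / 6 = 27/6 = 4.5
  mean(Z) = (7 + 3 + 1 + 3 + 7 + 4) / 6 = 25/6 = 4.1667

Step 2 — sample variances and covariances s[i,j] = (1/(n-1)) · Σ_k (x_{k,i} - mean_i) · (x_{k,j} - mean_j), with n-1 = 5:
  s[X,X] = ((-0.3333)·(-0.3333) + (0.6667)·(0.6667) + (-0.3333)·(-0.3333) + (-1.3333)·(-1.3333) + (2.6667)·(2.6667) + (-1.3333)·(-1.3333)) / 5 = 11.3333/5 = 2.2667
  s[X,Y] = ((-0.3333)·(0.5) + (0.6667)·(-2.5) + (-0.3333)·(1.5) + (-1.3333)·(0.5) + (2.6667)·(-2.5) + (-1.3333)·(2.5)) / 5 = -13/5 = -2.6
  s[X,Z] = ((-0.3333)·(2.8333) + (0.6667)·(-1.1667) + (-0.3333)·(-3.1667) + (-1.3333)·(-1.1667) + (2.6667)·(2.8333) + (-1.3333)·(-0.1667)) / 5 = 8.6667/5 = 1.7333
  s[Y,Y] = ((0.5)·(0.5) + (-2.5)·(-2.5) + (1.5)·(1.5) + (0.5)·(0.5) + (-2.5)·(-2.5) + (2.5)·(2.5)) / 5 = 21.5/5 = 4.3
  s[Y,Z] = ((0.5)·(2.8333) + (-2.5)·(-1.1667) + (1.5)·(-3.1667) + (0.5)·(-1.1667) + (-2.5)·(2.8333) + (2.5)·(-0.1667)) / 5 = -8.5/5 = -1.7
  s[Z,Z] = ((2.8333)·(2.8333) + (-1.1667)·(-1.1667) + (-3.1667)·(-3.1667) + (-1.1667)·(-1.1667) + (2.8333)·(2.8333) + (-0.1667)·(-0.1667)) / 5 = 28.8333/5 = 5.7667
  Sample standard deviations s_i = √(s[i,i]):
  s(X) = √(2.2667) = 1.5055
  s(Y) = √(4.3) = 2.0736
  s(Z) = √(5.7667) = 2.4014

Step 3 — r_{ij} = s_{ij} / (s_i · s_j):
  r[X,X] = 1 (diagonal).
  r[X,Y] = -2.6 / (1.5055 · 2.0736) = -2.6 / 3.122 = -0.8328
  r[X,Z] = 1.7333 / (1.5055 · 2.4014) = 1.7333 / 3.6154 = 0.4794
  r[Y,Y] = 1 (diagonal).
  r[Y,Z] = -1.7 / (2.0736 · 2.4014) = -1.7 / 4.9796 = -0.3414
  r[Z,Z] = 1 (diagonal).

R is symmetric with unit diagonal. Assembling:

R = [[1, -0.8328, 0.4794],
 [-0.8328, 1, -0.3414],
 [0.4794, -0.3414, 1]]


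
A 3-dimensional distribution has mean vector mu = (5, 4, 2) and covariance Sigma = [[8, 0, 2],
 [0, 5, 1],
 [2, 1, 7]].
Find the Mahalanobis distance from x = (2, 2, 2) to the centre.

Step 1 — centre the observation: (x - mu) = (-3, -2, 0).

Step 2 — invert Sigma (cofactor / det for 3×3, or solve directly):
  Sigma^{-1} = [[0.1349, 0.0079, -0.0397],
 [0.0079, 0.2063, -0.0317],
 [-0.0397, -0.0317, 0.1587]].

Step 3 — form the quadratic (x - mu)^T · Sigma^{-1} · (x - mu):
  Sigma^{-1} · (x - mu) = (-0.4206, -0.4365, 0.1825).
  (x - mu)^T · [Sigma^{-1} · (x - mu)] = (-3)·(-0.4206) + (-2)·(-0.4365) + (0)·(0.1825) = 2.1349.

Step 4 — take square root: d = √(2.1349) ≈ 1.4611.

d(x, mu) = √(2.1349) ≈ 1.4611


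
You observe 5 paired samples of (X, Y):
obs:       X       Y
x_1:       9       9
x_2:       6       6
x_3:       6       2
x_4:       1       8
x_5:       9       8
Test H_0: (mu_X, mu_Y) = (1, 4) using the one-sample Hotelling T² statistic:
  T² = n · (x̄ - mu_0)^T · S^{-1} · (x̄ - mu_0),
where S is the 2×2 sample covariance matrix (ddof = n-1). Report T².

Step 1 — sample mean vector:
  mean(X) = (9 + 6 + 6 + 1 + 9) / 5 = 31/5 = 6.2
  mean(Y) = (9 + 6 + 2 + 8 + 8) / 5 = 33/5 = 6.6
  x̄ = (6.2, 6.6),  deviation x̄ - mu_0 = (6.2, 6.6) - (1, 4) = (5.2, 2.6).

Step 2 — sample covariance matrix, S[i,j] = (1/(n-1)) · Σ_k (x_{k,i} - mean_i) · (x_{k,j} - mean_j), divisor n-1 = 4:
  S[X,X] = ((2.8)·(2.8) + (-0.2)·(-0.2) + (-0.2)·(-0.2) + (-5.2)·(-5.2) + (2.8)·(2.8)) / 4 = 42.8/4 = 10.7
  S[X,Y] = ((2.8)·(2.4) + (-0.2)·(-0.6) + (-0.2)·(-4.6) + (-5.2)·(1.4) + (2.8)·(1.4)) / 4 = 4.4/4 = 1.1
  S[Y,Y] = ((2.4)·(2.4) + (-0.6)·(-0.6) + (-4.6)·(-4.6) + (1.4)·(1.4) + (1.4)·(1.4)) / 4 = 31.2/4 = 7.8
  S = [[10.7, 1.1],
 [1.1, 7.8]].

Step 3 — invert S. det(S) = 10.7·7.8 - (1.1)² = 82.25.
  S^{-1} = (1/det) · [[d, -b], [-b, a]] = [[0.0948, -0.0134],
 [-0.0134, 0.1301]].

Step 4 — quadratic form (x̄ - mu_0)^T · S^{-1} · (x̄ - mu_0):
  S^{-1} · (x̄ - mu_0) = (0.4584, 0.2687),
  (x̄ - mu_0)^T · [...] = (5.2)·(0.4584) + (2.6)·(0.2687) = 3.0821.

Step 5 — scale by n: T² = 5 · 3.0821 = 15.4103.

T² ≈ 15.4103


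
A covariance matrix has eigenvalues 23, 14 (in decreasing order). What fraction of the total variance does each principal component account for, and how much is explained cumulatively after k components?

Step 1 — total variance = trace(Sigma) = Σ λ_i = 23 + 14 = 37.

Step 2 — fraction explained by component i = λ_i / Σ λ:
  PC1: 23/37 = 0.6216
  PC2: 14/37 = 0.3784

Step 3 — cumulative fraction after k components = (λ_1 + ... + λ_k) / Σ λ:
  k = 1: 23/37 = 0.6216
  k = 2: (23 + 14)/37 = 37/37 = 1

Summary (fraction, with percent):

explained: PC1 0.6216 (62.16%), PC2 0.3784 (37.84%);  cumulative: 0.6216, 1


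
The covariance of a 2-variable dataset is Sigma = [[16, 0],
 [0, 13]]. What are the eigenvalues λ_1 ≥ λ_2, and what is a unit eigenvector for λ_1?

Step 1 — characteristic polynomial of 2×2 Sigma:
  det(Sigma - λI) = λ² - trace · λ + det = 0.
  trace = 16 + 13 = 29, det = 16·13 - (0)² = 208.
Step 2 — discriminant:
  Δ = trace² - 4·det = 841 - 832 = 9.
Step 3 — eigenvalues:
  λ = (trace ± √Δ)/2 = (29 ± 3)/2,
  λ_1 = 16,  λ_2 = 13.

Step 4 — unit eigenvector for λ_1: Sigma is diagonal, so its eigenvectors are the coordinate axes. λ_1 = 16 is the diagonal entry on the first coordinate axis, hence
  v_1 = (1, 0) (||v_1|| = 1).

λ_1 = 16,  λ_2 = 13;  v_1 ≈ (1, 0)


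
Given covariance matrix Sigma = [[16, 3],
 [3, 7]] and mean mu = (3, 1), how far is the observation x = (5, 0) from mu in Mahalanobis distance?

Step 1 — centre the observation: (x - mu) = (2, -1).

Step 2 — invert Sigma. det(Sigma) = 16·7 - (3)² = 103.
  Sigma^{-1} = (1/det) · [[d, -b], [-b, a]] = [[0.068, -0.0291],
 [-0.0291, 0.1553]].

Step 3 — form the quadratic (x - mu)^T · Sigma^{-1} · (x - mu):
  Sigma^{-1} · (x - mu) = (0.165, -0.2136).
  (x - mu)^T · [Sigma^{-1} · (x - mu)] = (2)·(0.165) + (-1)·(-0.2136) = 0.5437.

Step 4 — take square root: d = √(0.5437) ≈ 0.7374.

d(x, mu) = √(0.5437) ≈ 0.7374


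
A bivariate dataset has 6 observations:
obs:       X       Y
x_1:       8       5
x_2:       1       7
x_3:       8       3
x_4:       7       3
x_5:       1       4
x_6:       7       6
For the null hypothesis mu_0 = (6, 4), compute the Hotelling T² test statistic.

Step 1 — sample mean vector:
  mean(X) = (8 + 1 + 8 + 7 + 1 + 7) / 6 = 32/6 = 5.3333
  mean(Y) = (5 + 7 + 3 + 3 + 4 + 6) / 6 = 28/6 = 4.6667
  x̄ = (5.3333, 4.6667),  deviation x̄ - mu_0 = (5.3333, 4.6667) - (6, 4) = (-0.6667, 0.6667).

Step 2 — sample covariance matrix, S[i,j] = (1/(n-1)) · Σ_k (x_{k,i} - mean_i) · (x_{k,j} - mean_j), divisor n-1 = 5:
  S[X,X] = ((2.6667)·(2.6667) + (-4.3333)·(-4.3333) + (2.6667)·(2.6667) + (1.6667)·(1.6667) + (-4.3333)·(-4.3333) + (1.6667)·(1.6667)) / 5 = 57.3333/5 = 11.4667
  S[X,Y] = ((2.6667)·(0.3333) + (-4.3333)·(2.3333) + (2.6667)·(-1.6667) + (1.6667)·(-1.6667) + (-4.3333)·(-0.6667) + (1.6667)·(1.3333)) / 5 = -11.3333/5 = -2.2667
  S[Y,Y] = ((0.3333)·(0.3333) + (2.3333)·(2.3333) + (-1.6667)·(-1.6667) + (-1.6667)·(-1.6667) + (-0.6667)·(-0.6667) + (1.3333)·(1.3333)) / 5 = 13.3333/5 = 2.6667
  S = [[11.4667, -2.2667],
 [-2.2667, 2.6667]].

Step 3 — invert S. det(S) = 11.4667·2.6667 - (-2.2667)² = 25.44.
  S^{-1} = (1/det) · [[d, -b], [-b, a]] = [[0.1048, 0.0891],
 [0.0891, 0.4507]].

Step 4 — quadratic form (x̄ - mu_0)^T · S^{-1} · (x̄ - mu_0):
  S^{-1} · (x̄ - mu_0) = (-0.0105, 0.2411),
  (x̄ - mu_0)^T · [...] = (-0.6667)·(-0.0105) + (0.6667)·(0.2411) = 0.1677.

Step 5 — scale by n: T² = 6 · 0.1677 = 1.0063.

T² ≈ 1.0063


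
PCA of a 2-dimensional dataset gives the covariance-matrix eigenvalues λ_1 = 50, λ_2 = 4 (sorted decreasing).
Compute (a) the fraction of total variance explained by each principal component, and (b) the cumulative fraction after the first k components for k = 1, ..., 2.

Step 1 — total variance = trace(Sigma) = Σ λ_i = 50 + 4 = 54.

Step 2 — fraction explained by component i = λ_i / Σ λ:
  PC1: 50/54 = 0.9259
  PC2: 4/54 = 0.0741

Step 3 — cumulative fraction after k components = (λ_1 + ... + λ_k) / Σ λ:
  k = 1: 50/54 = 0.9259
  k = 2: (50 + 4)/54 = 54/54 = 1

Summary (fraction, with percent):

explained: PC1 0.9259 (92.59%), PC2 0.0741 (7.41%);  cumulative: 0.9259, 1


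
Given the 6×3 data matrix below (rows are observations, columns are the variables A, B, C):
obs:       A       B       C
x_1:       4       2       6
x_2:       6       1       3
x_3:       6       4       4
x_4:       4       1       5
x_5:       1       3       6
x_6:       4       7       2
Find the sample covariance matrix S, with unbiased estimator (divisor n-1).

Step 1 — column means:
  mean(A) = (4 + 6 + 6 + 4 + 1 + 4) / 6 = 25/6 = 4.1667
  mean(B) = (2 + 1 + 4 + 1 + 3 + 7) / 6 = 18/6 = 3
  mean(C) = (6 + 3 + 4 + 5 + 6 + 2) / 6 = 26/6 = 4.3333

Step 2 — sample covariance S[i,j] = (1/(n-1)) · Σ_k (x_{k,i} - mean_i) · (x_{k,j} - mean_j), with n-1 = 5.
  S[A,A] = ((-0.1667)·(-0.1667) + (1.8333)·(1.8333) + (1.8333)·(1.8333) + (-0.1667)·(-0.1667) + (-3.1667)·(-3.1667) + (-0.1667)·(-0.1667)) / 5 = 16.8333/5 = 3.3667
  S[A,B] = ((-0.1667)·(-1) + (1.8333)·(-2) + (1.8333)·(1) + (-0.1667)·(-2) + (-3.1667)·(0) + (-0.1667)·(4)) / 5 = -2/5 = -0.4
  S[A,C] = ((-0.1667)·(1.6667) + (1.8333)·(-1.3333) + (1.8333)·(-0.3333) + (-0.1667)·(0.6667) + (-3.1667)·(1.6667) + (-0.1667)·(-2.3333)) / 5 = -8.3333/5 = -1.6667
  S[B,B] = ((-1)·(-1) + (-2)·(-2) + (1)·(1) + (-2)·(-2) + (0)·(0) + (4)·(4)) / 5 = 26/5 = 5.2
  S[B,C] = ((-1)·(1.6667) + (-2)·(-1.3333) + (1)·(-0.3333) + (-2)·(0.6667) + (0)·(1.6667) + (4)·(-2.3333)) / 5 = -10/5 = -2
  S[C,C] = ((1.6667)·(1.6667) + (-1.3333)·(-1.3333) + (-0.3333)·(-0.3333) + (0.6667)·(0.6667) + (1.6667)·(1.6667) + (-2.3333)·(-2.3333)) / 5 = 13.3333/5 = 2.6667

S is symmetric (S[j,i] = S[i,j]). Assembling:

S = [[3.3667, -0.4, -1.6667],
 [-0.4, 5.2, -2],
 [-1.6667, -2, 2.6667]]


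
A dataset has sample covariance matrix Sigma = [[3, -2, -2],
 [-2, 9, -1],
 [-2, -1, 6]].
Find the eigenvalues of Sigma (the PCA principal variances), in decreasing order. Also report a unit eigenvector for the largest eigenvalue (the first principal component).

Step 1 — characteristic polynomial p(λ) = det(λI - Sigma) = λ³ - tr·λ² + c_1·λ - det, where tr = trace, c_1 = sum of the principal 2×2 minors, det = det(Sigma):
  tr = 3 + 9 + 6 = 18,
  c_1 = (3·9 - (-2)²) + (3·6 - (-2)²) + (9·6 - (-1)²) = 23 + 14 + 53 = 90,
  det = 3·(9·6 - (-1)²) - (-2)·((-2)·6 - (-1)·(-2)) + (-2)·((-2)·(-1) - 9·(-2)) = 3·(53) - (-2)·(-14) + (-2)·(20) = 91.
  So p(λ) = λ³ - 18λ² + 90λ - 91.
Step 2 — look for an integer root (rational root theorem: any rational root is an integer divisor of 91). Testing λ = 7:
  p(7) = 343 - 882 + 630 - 91 = 0  ✓
  Dividing out (λ - 7): p(λ) = (λ - 7)(λ² - 11λ + 13).
Step 3 — remaining eigenvalues from the quadratic λ² - 11λ + 13 = 0:
  Δ = 11² - 4·13 = 121 - 52 = 69,  λ = (11 ± √69)/2 = (11 ± 8.3066)/2 ≈ 9.6533 or 1.3467.
  Sorted: λ_1 = 9.6533,  λ_2 = 7,  λ_3 = 1.3467  (check: sum = 18 = tr ✓).

Step 4 — unit eigenvector for λ_1 ≈ 9.6533: v spans the null space of (Sigma - λ_1 I), whose rows are
  r_1 = (-6.6533, -2, -2),  r_2 = (-2, -0.6533, -1),  r_3 = (-2, -1, -3.6533).
  v is orthogonal to every row, so take v ∝ r_1 × r_2 = ((-2)·(-1) - (-2)·(-0.6533), (-2)·(-2) - (-6.6533)·(-1), (-6.6533)·(-0.6533) - (-2)·(-2)) ≈ (0.6934, -2.6533, 0.3467).
  Let u = (0.6934, -2.6533, 0.3467).
  ||u|| = √((0.6934)² + (-2.6533)² + (0.3467)²) = √(7.641) ≈ 2.7642,  v_1 = u/||u|| ≈ (0.2508, -0.9599, 0.1254) (||v_1|| = 1).

λ_1 = 9.6533,  λ_2 = 7,  λ_3 = 1.3467;  v_1 ≈ (0.2508, -0.9599, 0.1254)


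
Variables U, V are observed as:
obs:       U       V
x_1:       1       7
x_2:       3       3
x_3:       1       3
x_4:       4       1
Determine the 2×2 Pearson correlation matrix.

Step 1 — column means:
  mean(U) = (1 + 3 + 1 + 4) / 4 = 9/4 = 2.25
  mean(V) = (7 + 3 + 3 + 1) / 4 = 14/4 = 3.5

Step 2 — sample variances and covariances s[i,j] = (1/(n-1)) · Σ_k (x_{k,i} - mean_i) · (x_{k,j} - mean_j), with n-1 = 3:
  s[U,U] = ((-1.25)·(-1.25) + (0.75)·(0.75) + (-1.25)·(-1.25) + (1.75)·(1.75)) / 3 = 6.75/3 = 2.25
  s[U,V] = ((-1.25)·(3.5) + (0.75)·(-0.5) + (-1.25)·(-0.5) + (1.75)·(-2.5)) / 3 = -8.5/3 = -2.8333
  s[V,V] = ((3.5)·(3.5) + (-0.5)·(-0.5) + (-0.5)·(-0.5) + (-2.5)·(-2.5)) / 3 = 19/3 = 6.3333
  Sample standard deviations s_i = √(s[i,i]):
  s(U) = √(2.25) = 1.5
  s(V) = √(6.3333) = 2.5166

Step 3 — r_{ij} = s_{ij} / (s_i · s_j):
  r[U,U] = 1 (diagonal).
  r[U,V] = -2.8333 / (1.5 · 2.5166) = -2.8333 / 3.7749 = -0.7506
  r[V,V] = 1 (diagonal).

R is symmetric with unit diagonal. Assembling:

R = [[1, -0.7506],
 [-0.7506, 1]]


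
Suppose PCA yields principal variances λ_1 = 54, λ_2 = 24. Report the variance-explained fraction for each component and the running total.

Step 1 — total variance = trace(Sigma) = Σ λ_i = 54 + 24 = 78.

Step 2 — fraction explained by component i = λ_i / Σ λ:
  PC1: 54/78 = 0.6923
  PC2: 24/78 = 0.3077

Step 3 — cumulative fraction after k components = (λ_1 + ... + λ_k) / Σ λ:
  k = 1: 54/78 = 0.6923
  k = 2: (54 + 24)/78 = 78/78 = 1

Summary (fraction, with percent):

explained: PC1 0.6923 (69.23%), PC2 0.3077 (30.77%);  cumulative: 0.6923, 1


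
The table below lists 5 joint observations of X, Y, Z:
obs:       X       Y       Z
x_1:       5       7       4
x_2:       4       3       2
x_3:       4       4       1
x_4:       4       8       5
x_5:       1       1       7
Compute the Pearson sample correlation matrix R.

Step 1 — column means:
  mean(X) = (5 + 4 + 4 + 4 + 1) / 5 = 18/5 = 3.6
  mean(Y) = (7 + 3 + 4 + 8 + 1) / 5 = 23/5 = 4.6
  mean(Z) = (4 + 2 + 1 + 5 + 7) / 5 = 19/5 = 3.8

Step 2 — sample variances and covariances s[i,j] = (1/(n-1)) · Σ_k (x_{k,i} - mean_i) · (x_{k,j} - mean_j), with n-1 = 4:
  s[X,X] = ((1.4)·(1.4) + (0.4)·(0.4) + (0.4)·(0.4) + (0.4)·(0.4) + (-2.6)·(-2.6)) / 4 = 9.2/4 = 2.3
  s[X,Y] = ((1.4)·(2.4) + (0.4)·(-1.6) + (0.4)·(-0.6) + (0.4)·(3.4) + (-2.6)·(-3.6)) / 4 = 13.2/4 = 3.3
  s[X,Z] = ((1.4)·(0.2) + (0.4)·(-1.8) + (0.4)·(-2.8) + (0.4)·(1.2) + (-2.6)·(3.2)) / 4 = -9.4/4 = -2.35
  s[Y,Y] = ((2.4)·(2.4) + (-1.6)·(-1.6) + (-0.6)·(-0.6) + (3.4)·(3.4) + (-3.6)·(-3.6)) / 4 = 33.2/4 = 8.3
  s[Y,Z] = ((2.4)·(0.2) + (-1.6)·(-1.8) + (-0.6)·(-2.8) + (3.4)·(1.2) + (-3.6)·(3.2)) / 4 = -2.4/4 = -0.6
  s[Z,Z] = ((0.2)·(0.2) + (-1.8)·(-1.8) + (-2.8)·(-2.8) + (1.2)·(1.2) + (3.2)·(3.2)) / 4 = 22.8/4 = 5.7
  Sample standard deviations s_i = √(s[i,i]):
  s(X) = √(2.3) = 1.5166
  s(Y) = √(8.3) = 2.881
  s(Z) = √(5.7) = 2.3875

Step 3 — r_{ij} = s_{ij} / (s_i · s_j):
  r[X,X] = 1 (diagonal).
  r[X,Y] = 3.3 / (1.5166 · 2.881) = 3.3 / 4.3692 = 0.7553
  r[X,Z] = -2.35 / (1.5166 · 2.3875) = -2.35 / 3.6208 = -0.649
  r[Y,Y] = 1 (diagonal).
  r[Y,Z] = -0.6 / (2.881 · 2.3875) = -0.6 / 6.8782 = -0.0872
  r[Z,Z] = 1 (diagonal).

R is symmetric with unit diagonal. Assembling:

R = [[1, 0.7553, -0.649],
 [0.7553, 1, -0.0872],
 [-0.649, -0.0872, 1]]


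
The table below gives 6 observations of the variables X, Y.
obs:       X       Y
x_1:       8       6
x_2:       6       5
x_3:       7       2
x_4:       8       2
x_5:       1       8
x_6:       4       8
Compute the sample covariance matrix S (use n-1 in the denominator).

Step 1 — column means:
  mean(X) = (8 + 6 + 7 + 8 + 1 + 4) / 6 = 34/6 = 5.6667
  mean(Y) = (6 + 5 + 2 + 2 + 8 + 8) / 6 = 31/6 = 5.1667

Step 2 — sample covariance S[i,j] = (1/(n-1)) · Σ_k (x_{k,i} - mean_i) · (x_{k,j} - mean_j), with n-1 = 5.
  S[X,X] = ((2.3333)·(2.3333) + (0.3333)·(0.3333) + (1.3333)·(1.3333) + (2.3333)·(2.3333) + (-4.6667)·(-4.6667) + (-1.6667)·(-1.6667)) / 5 = 37.3333/5 = 7.4667
  S[X,Y] = ((2.3333)·(0.8333) + (0.3333)·(-0.1667) + (1.3333)·(-3.1667) + (2.3333)·(-3.1667) + (-4.6667)·(2.8333) + (-1.6667)·(2.8333)) / 5 = -27.6667/5 = -5.5333
  S[Y,Y] = ((0.8333)·(0.8333) + (-0.1667)·(-0.1667) + (-3.1667)·(-3.1667) + (-3.1667)·(-3.1667) + (2.8333)·(2.8333) + (2.8333)·(2.8333)) / 5 = 36.8333/5 = 7.3667

S is symmetric (S[j,i] = S[i,j]). Assembling:

S = [[7.4667, -5.5333],
 [-5.5333, 7.3667]]


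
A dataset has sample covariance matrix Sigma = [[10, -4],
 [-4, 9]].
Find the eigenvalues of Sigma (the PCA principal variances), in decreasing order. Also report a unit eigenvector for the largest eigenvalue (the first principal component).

Step 1 — characteristic polynomial of 2×2 Sigma:
  det(Sigma - λI) = λ² - trace · λ + det = 0.
  trace = 10 + 9 = 19, det = 10·9 - (-4)² = 74.
Step 2 — discriminant:
  Δ = trace² - 4·det = 361 - 296 = 65.
Step 3 — eigenvalues:
  λ = (trace ± √Δ)/2 = (19 ± 8.0623)/2,
  λ_1 = 13.5311,  λ_2 = 5.4689.

Step 4 — unit eigenvector for λ_1: solve (Sigma - λ_1 I)v = 0. First row:
  (10 - 13.5311)·v_x + (-4)·v_y = 0, i.e. (-3.5311)·v_x + (-4)·v_y = 0,
  so v ∝ (b, λ_1 - a) = (-4, 3.5311); multiply by -1 so the first entry is positive: u = (4, -3.5311).
  ||u|| = √((4)² + (-3.5311)²) = √(28.4689) ≈ 5.3356,
  v_1 = u/||u|| ≈ (0.7497, -0.6618) (||v_1|| = 1).

λ_1 = 13.5311,  λ_2 = 5.4689;  v_1 ≈ (0.7497, -0.6618)


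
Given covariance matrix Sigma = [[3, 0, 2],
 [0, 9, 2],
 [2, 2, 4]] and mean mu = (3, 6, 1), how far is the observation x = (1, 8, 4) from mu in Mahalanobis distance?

Step 1 — centre the observation: (x - mu) = (-2, 2, 3).

Step 2 — invert Sigma (cofactor / det for 3×3, or solve directly):
  Sigma^{-1} = [[0.5333, 0.0667, -0.3],
 [0.0667, 0.1333, -0.1],
 [-0.3, -0.1, 0.45]].

Step 3 — form the quadratic (x - mu)^T · Sigma^{-1} · (x - mu):
  Sigma^{-1} · (x - mu) = (-1.8333, -0.1667, 1.75).
  (x - mu)^T · [Sigma^{-1} · (x - mu)] = (-2)·(-1.8333) + (2)·(-0.1667) + (3)·(1.75) = 8.5833.

Step 4 — take square root: d = √(8.5833) ≈ 2.9297.

d(x, mu) = √(8.5833) ≈ 2.9297


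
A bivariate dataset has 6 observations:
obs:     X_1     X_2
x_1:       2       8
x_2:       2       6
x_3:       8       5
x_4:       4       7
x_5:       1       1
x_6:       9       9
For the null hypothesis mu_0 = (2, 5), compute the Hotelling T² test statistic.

Step 1 — sample mean vector:
  mean(X_1) = (2 + 2 + 8 + 4 + 1 + 9) / 6 = 26/6 = 4.3333
  mean(X_2) = (8 + 6 + 5 + 7 + 1 + 9) / 6 = 36/6 = 6
  x̄ = (4.3333, 6),  deviation x̄ - mu_0 = (4.3333, 6) - (2, 5) = (2.3333, 1).

Step 2 — sample covariance matrix, S[i,j] = (1/(n-1)) · Σ_k (x_{k,i} - mean_i) · (x_{k,j} - mean_j), divisor n-1 = 5:
  S[X_1,X_1] = ((-2.3333)·(-2.3333) + (-2.3333)·(-2.3333) + (3.6667)·(3.6667) + (-0.3333)·(-0.3333) + (-3.3333)·(-3.3333) + (4.6667)·(4.6667)) / 5 = 57.3333/5 = 11.4667
  S[X_1,X_2] = ((-2.3333)·(2) + (-2.3333)·(0) + (3.6667)·(-1) + (-0.3333)·(1) + (-3.3333)·(-5) + (4.6667)·(3)) / 5 = 22/5 = 4.4
  S[X_2,X_2] = ((2)·(2) + (0)·(0) + (-1)·(-1) + (1)·(1) + (-5)·(-5) + (3)·(3)) / 5 = 40/5 = 8
  S = [[11.4667, 4.4],
 [4.4, 8]].

Step 3 — invert S. det(S) = 11.4667·8 - (4.4)² = 72.3733.
  S^{-1} = (1/det) · [[d, -b], [-b, a]] = [[0.1105, -0.0608],
 [-0.0608, 0.1584]].

Step 4 — quadratic form (x̄ - mu_0)^T · S^{-1} · (x̄ - mu_0):
  S^{-1} · (x̄ - mu_0) = (0.1971, 0.0166),
  (x̄ - mu_0)^T · [...] = (2.3333)·(0.1971) + (1)·(0.0166) = 0.4765.

Step 5 — scale by n: T² = 6 · 0.4765 = 2.8592.

T² ≈ 2.8592


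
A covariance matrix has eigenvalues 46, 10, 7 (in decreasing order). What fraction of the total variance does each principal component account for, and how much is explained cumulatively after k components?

Step 1 — total variance = trace(Sigma) = Σ λ_i = 46 + 10 + 7 = 63.

Step 2 — fraction explained by component i = λ_i / Σ λ:
  PC1: 46/63 = 0.7302
  PC2: 10/63 = 0.1587
  PC3: 7/63 = 0.1111

Step 3 — cumulative fraction after k components = (λ_1 + ... + λ_k) / Σ λ:
  k = 1: 46/63 = 0.7302
  k = 2: (46 + 10)/63 = 56/63 = 0.8889
  k = 3: (46 + 10 + 7)/63 = 63/63 = 1

Summary (fraction, with percent):

explained: PC1 0.7302 (73.02%), PC2 0.1587 (15.87%), PC3 0.1111 (11.11%);  cumulative: 0.7302, 0.8889, 1


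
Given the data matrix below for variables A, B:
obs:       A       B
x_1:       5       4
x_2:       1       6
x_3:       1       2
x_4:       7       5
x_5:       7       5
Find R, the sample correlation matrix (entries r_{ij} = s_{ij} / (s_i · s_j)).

Step 1 — column means:
  mean(A) = (5 + 1 + 1 + 7 + 7) / 5 = 21/5 = 4.2
  mean(B) = (4 + 6 + 2 + 5 + 5) / 5 = 22/5 = 4.4

Step 2 — sample variances and covariances s[i,j] = (1/(n-1)) · Σ_k (x_{k,i} - mean_i) · (x_{k,j} - mean_j), with n-1 = 4:
  s[A,A] = ((0.8)·(0.8) + (-3.2)·(-3.2) + (-3.2)·(-3.2) + (2.8)·(2.8) + (2.8)·(2.8)) / 4 = 36.8/4 = 9.2
  s[A,B] = ((0.8)·(-0.4) + (-3.2)·(1.6) + (-3.2)·(-2.4) + (2.8)·(0.6) + (2.8)·(0.6)) / 4 = 5.6/4 = 1.4
  s[B,B] = ((-0.4)·(-0.4) + (1.6)·(1.6) + (-2.4)·(-2.4) + (0.6)·(0.6) + (0.6)·(0.6)) / 4 = 9.2/4 = 2.3
  Sample standard deviations s_i = √(s[i,i]):
  s(A) = √(9.2) = 3.0332
  s(B) = √(2.3) = 1.5166

Step 3 — r_{ij} = s_{ij} / (s_i · s_j):
  r[A,A] = 1 (diagonal).
  r[A,B] = 1.4 / (3.0332 · 1.5166) = 1.4 / 4.6 = 0.3043
  r[B,B] = 1 (diagonal).

R is symmetric with unit diagonal. Assembling:

R = [[1, 0.3043],
 [0.3043, 1]]


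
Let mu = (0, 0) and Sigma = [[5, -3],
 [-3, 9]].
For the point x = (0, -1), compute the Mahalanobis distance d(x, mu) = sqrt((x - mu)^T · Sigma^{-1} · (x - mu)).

Step 1 — centre the observation: (x - mu) = (0, -1).

Step 2 — invert Sigma. det(Sigma) = 5·9 - (-3)² = 36.
  Sigma^{-1} = (1/det) · [[d, -b], [-b, a]] = [[0.25, 0.0833],
 [0.0833, 0.1389]].

Step 3 — form the quadratic (x - mu)^T · Sigma^{-1} · (x - mu):
  Sigma^{-1} · (x - mu) = (-0.0833, -0.1389).
  (x - mu)^T · [Sigma^{-1} · (x - mu)] = (0)·(-0.0833) + (-1)·(-0.1389) = 0.1389.

Step 4 — take square root: d = √(0.1389) ≈ 0.3727.

d(x, mu) = √(0.1389) ≈ 0.3727


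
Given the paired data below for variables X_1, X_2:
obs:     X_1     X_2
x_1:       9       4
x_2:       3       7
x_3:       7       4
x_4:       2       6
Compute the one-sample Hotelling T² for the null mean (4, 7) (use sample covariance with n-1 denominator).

Step 1 — sample mean vector:
  mean(X_1) = (9 + 3 + 7 + 2) / 4 = 21/4 = 5.25
  mean(X_2) = (4 + 7 + 4 + 6) / 4 = 21/4 = 5.25
  x̄ = (5.25, 5.25),  deviation x̄ - mu_0 = (5.25, 5.25) - (4, 7) = (1.25, -1.75).

Step 2 — sample covariance matrix, S[i,j] = (1/(n-1)) · Σ_k (x_{k,i} - mean_i) · (x_{k,j} - mean_j), divisor n-1 = 3:
  S[X_1,X_1] = ((3.75)·(3.75) + (-2.25)·(-2.25) + (1.75)·(1.75) + (-3.25)·(-3.25)) / 3 = 32.75/3 = 10.9167
  S[X_1,X_2] = ((3.75)·(-1.25) + (-2.25)·(1.75) + (1.75)·(-1.25) + (-3.25)·(0.75)) / 3 = -13.25/3 = -4.4167
  S[X_2,X_2] = ((-1.25)·(-1.25) + (1.75)·(1.75) + (-1.25)·(-1.25) + (0.75)·(0.75)) / 3 = 6.75/3 = 2.25
  S = [[10.9167, -4.4167],
 [-4.4167, 2.25]].

Step 3 — invert S. det(S) = 10.9167·2.25 - (-4.4167)² = 5.0556.
  S^{-1} = (1/det) · [[d, -b], [-b, a]] = [[0.4451, 0.8736],
 [0.8736, 2.1593]].

Step 4 — quadratic form (x̄ - mu_0)^T · S^{-1} · (x̄ - mu_0):
  S^{-1} · (x̄ - mu_0) = (-0.9725, -2.6868),
  (x̄ - mu_0)^T · [...] = (1.25)·(-0.9725) + (-1.75)·(-2.6868) = 3.4863.

Step 5 — scale by n: T² = 4 · 3.4863 = 13.9451.

T² ≈ 13.9451


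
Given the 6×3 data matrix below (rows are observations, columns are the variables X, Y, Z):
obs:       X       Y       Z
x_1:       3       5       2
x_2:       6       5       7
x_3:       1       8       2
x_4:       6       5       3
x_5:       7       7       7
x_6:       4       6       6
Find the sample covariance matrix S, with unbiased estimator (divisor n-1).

Step 1 — column means:
  mean(X) = (3 + 6 + 1 + 6 + 7 + 4) / 6 = 27/6 = 4.5
  mean(Y) = (5 + 5 + 8 + 5 + 7 + 6) / 6 = 36/6 = 6
  mean(Z) = (2 + 7 + 2 + 3 + 7 + 6) / 6 = 27/6 = 4.5

Step 2 — sample covariance S[i,j] = (1/(n-1)) · Σ_k (x_{k,i} - mean_i) · (x_{k,j} - mean_j), with n-1 = 5.
  S[X,X] = ((-1.5)·(-1.5) + (1.5)·(1.5) + (-3.5)·(-3.5) + (1.5)·(1.5) + (2.5)·(2.5) + (-0.5)·(-0.5)) / 5 = 25.5/5 = 5.1
  S[X,Y] = ((-1.5)·(-1) + (1.5)·(-1) + (-3.5)·(2) + (1.5)·(-1) + (2.5)·(1) + (-0.5)·(0)) / 5 = -6/5 = -1.2
  S[X,Z] = ((-1.5)·(-2.5) + (1.5)·(2.5) + (-3.5)·(-2.5) + (1.5)·(-1.5) + (2.5)·(2.5) + (-0.5)·(1.5)) / 5 = 19.5/5 = 3.9
  S[Y,Y] = ((-1)·(-1) + (-1)·(-1) + (2)·(2) + (-1)·(-1) + (1)·(1) + (0)·(0)) / 5 = 8/5 = 1.6
  S[Y,Z] = ((-1)·(-2.5) + (-1)·(2.5) + (2)·(-2.5) + (-1)·(-1.5) + (1)·(2.5) + (0)·(1.5)) / 5 = -1/5 = -0.2
  S[Z,Z] = ((-2.5)·(-2.5) + (2.5)·(2.5) + (-2.5)·(-2.5) + (-1.5)·(-1.5) + (2.5)·(2.5) + (1.5)·(1.5)) / 5 = 29.5/5 = 5.9

S is symmetric (S[j,i] = S[i,j]). Assembling:

S = [[5.1, -1.2, 3.9],
 [-1.2, 1.6, -0.2],
 [3.9, -0.2, 5.9]]


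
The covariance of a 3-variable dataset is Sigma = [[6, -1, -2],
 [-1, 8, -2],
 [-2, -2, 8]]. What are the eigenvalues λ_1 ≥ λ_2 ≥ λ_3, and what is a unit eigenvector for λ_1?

Step 1 — characteristic polynomial p(λ) = det(λI - Sigma) = λ³ - tr·λ² + c_1·λ - det, where tr = trace, c_1 = sum of the principal 2×2 minors, det = det(Sigma):
  tr = 6 + 8 + 8 = 22,
  c_1 = (6·8 - (-1)²) + (6·8 - (-2)²) + (8·8 - (-2)²) = 47 + 44 + 60 = 151,
  det = 6·(8·8 - (-2)²) - (-1)·((-1)·8 - (-2)·(-2)) + (-2)·((-1)·(-2) - 8·(-2)) = 6·(60) - (-1)·(-12) + (-2)·(18) = 312.
  So p(λ) = λ³ - 22λ² + 151λ - 312.
Step 2 — look for an integer root (rational root theorem: any rational root is an integer divisor of 312). Testing λ = 8:
  p(8) = 512 - 1408 + 1208 - 312 = 0  ✓
  Dividing out (λ - 8): p(λ) = (λ - 8)(λ² - 14λ + 39).
Step 3 — remaining eigenvalues from the quadratic λ² - 14λ + 39 = 0:
  Δ = 14² - 4·39 = 196 - 156 = 40,  λ = (14 ± √40)/2 = (14 ± 6.3246)/2 ≈ 10.1623 or 3.8377.
  Sorted: λ_1 = 10.1623,  λ_2 = 8,  λ_3 = 3.8377  (check: sum = 22 = tr ✓).

Step 4 — unit eigenvector for λ_1 ≈ 10.1623: v spans the null space of (Sigma - λ_1 I), whose rows are
  r_1 = (-4.1623, -1, -2),  r_2 = (-1, -2.1623, -2),  r_3 = (-2, -2, -2.1623).
  v is orthogonal to every row, so take v ∝ r_1 × r_2 = ((-1)·(-2) - (-2)·(-2.1623), (-2)·(-1) - (-4.1623)·(-2), (-4.1623)·(-2.1623) - (-1)·(-1)) ≈ (-2.3246, -6.3246, 8).
  Rescale (multiply by -1 so the first nonzero entry is positive): u = (2.3246, 6.3246, -8).
  ||u|| = √((2.3246)² + (6.3246)² + (-8)²) = √(109.4036) ≈ 10.4596,  v_1 = u/||u|| ≈ (0.2222, 0.6047, -0.7648) (||v_1|| = 1).

λ_1 = 10.1623,  λ_2 = 8,  λ_3 = 3.8377;  v_1 ≈ (0.2222, 0.6047, -0.7648)


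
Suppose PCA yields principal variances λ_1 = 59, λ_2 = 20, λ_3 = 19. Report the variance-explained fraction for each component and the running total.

Step 1 — total variance = trace(Sigma) = Σ λ_i = 59 + 20 + 19 = 98.

Step 2 — fraction explained by component i = λ_i / Σ λ:
  PC1: 59/98 = 0.602
  PC2: 20/98 = 0.2041
  PC3: 19/98 = 0.1939

Step 3 — cumulative fraction after k components = (λ_1 + ... + λ_k) / Σ λ:
  k = 1: 59/98 = 0.602
  k = 2: (59 + 20)/98 = 79/98 = 0.8061
  k = 3: (59 + 20 + 19)/98 = 98/98 = 1

Summary (fraction, with percent):

explained: PC1 0.602 (60.2%), PC2 0.2041 (20.41%), PC3 0.1939 (19.39%);  cumulative: 0.602, 0.8061, 1


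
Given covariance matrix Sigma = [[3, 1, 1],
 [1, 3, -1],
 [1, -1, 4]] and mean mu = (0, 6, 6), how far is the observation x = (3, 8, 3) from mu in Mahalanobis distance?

Step 1 — centre the observation: (x - mu) = (3, 2, -3).

Step 2 — invert Sigma (cofactor / det for 3×3, or solve directly):
  Sigma^{-1} = [[0.4583, -0.2083, -0.1667],
 [-0.2083, 0.4583, 0.1667],
 [-0.1667, 0.1667, 0.3333]].

Step 3 — form the quadratic (x - mu)^T · Sigma^{-1} · (x - mu):
  Sigma^{-1} · (x - mu) = (1.4583, -0.2083, -1.1667).
  (x - mu)^T · [Sigma^{-1} · (x - mu)] = (3)·(1.4583) + (2)·(-0.2083) + (-3)·(-1.1667) = 7.4583.

Step 4 — take square root: d = √(7.4583) ≈ 2.731.

d(x, mu) = √(7.4583) ≈ 2.731


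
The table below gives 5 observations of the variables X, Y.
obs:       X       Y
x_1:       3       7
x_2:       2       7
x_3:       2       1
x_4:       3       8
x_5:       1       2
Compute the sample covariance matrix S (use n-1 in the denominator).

Step 1 — column means:
  mean(X) = (3 + 2 + 2 + 3 + 1) / 5 = 11/5 = 2.2
  mean(Y) = (7 + 7 + 1 + 8 + 2) / 5 = 25/5 = 5

Step 2 — sample covariance S[i,j] = (1/(n-1)) · Σ_k (x_{k,i} - mean_i) · (x_{k,j} - mean_j), with n-1 = 4.
  S[X,X] = ((0.8)·(0.8) + (-0.2)·(-0.2) + (-0.2)·(-0.2) + (0.8)·(0.8) + (-1.2)·(-1.2)) / 4 = 2.8/4 = 0.7
  S[X,Y] = ((0.8)·(2) + (-0.2)·(2) + (-0.2)·(-4) + (0.8)·(3) + (-1.2)·(-3)) / 4 = 8/4 = 2
  S[Y,Y] = ((2)·(2) + (2)·(2) + (-4)·(-4) + (3)·(3) + (-3)·(-3)) / 4 = 42/4 = 10.5

S is symmetric (S[j,i] = S[i,j]). Assembling:

S = [[0.7, 2],
 [2, 10.5]]


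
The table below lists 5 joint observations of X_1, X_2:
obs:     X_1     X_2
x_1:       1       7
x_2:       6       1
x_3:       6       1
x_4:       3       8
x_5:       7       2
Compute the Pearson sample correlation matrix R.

Step 1 — column means:
  mean(X_1) = (1 + 6 + 6 + 3 + 7) / 5 = 23/5 = 4.6
  mean(X_2) = (7 + 1 + 1 + 8 + 2) / 5 = 19/5 = 3.8

Step 2 — sample variances and covariances s[i,j] = (1/(n-1)) · Σ_k (x_{k,i} - mean_i) · (x_{k,j} - mean_j), with n-1 = 4:
  s[X_1,X_1] = ((-3.6)·(-3.6) + (1.4)·(1.4) + (1.4)·(1.4) + (-1.6)·(-1.6) + (2.4)·(2.4)) / 4 = 25.2/4 = 6.3
  s[X_1,X_2] = ((-3.6)·(3.2) + (1.4)·(-2.8) + (1.4)·(-2.8) + (-1.6)·(4.2) + (2.4)·(-1.8)) / 4 = -30.4/4 = -7.6
  s[X_2,X_2] = ((3.2)·(3.2) + (-2.8)·(-2.8) + (-2.8)·(-2.8) + (4.2)·(4.2) + (-1.8)·(-1.8)) / 4 = 46.8/4 = 11.7
  Sample standard deviations s_i = √(s[i,i]):
  s(X_1) = √(6.3) = 2.51
  s(X_2) = √(11.7) = 3.4205

Step 3 — r_{ij} = s_{ij} / (s_i · s_j):
  r[X_1,X_1] = 1 (diagonal).
  r[X_1,X_2] = -7.6 / (2.51 · 3.4205) = -7.6 / 8.5855 = -0.8852
  r[X_2,X_2] = 1 (diagonal).

R is symmetric with unit diagonal. Assembling:

R = [[1, -0.8852],
 [-0.8852, 1]]


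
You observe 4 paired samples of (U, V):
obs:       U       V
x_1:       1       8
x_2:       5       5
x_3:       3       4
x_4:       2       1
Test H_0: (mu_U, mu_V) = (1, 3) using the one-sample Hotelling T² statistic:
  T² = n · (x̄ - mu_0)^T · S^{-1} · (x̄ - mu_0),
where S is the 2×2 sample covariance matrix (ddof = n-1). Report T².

Step 1 — sample mean vector:
  mean(U) = (1 + 5 + 3 + 2) / 4 = 11/4 = 2.75
  mean(V) = (8 + 5 + 4 + 1) / 4 = 18/4 = 4.5
  x̄ = (2.75, 4.5),  deviation x̄ - mu_0 = (2.75, 4.5) - (1, 3) = (1.75, 1.5).

Step 2 — sample covariance matrix, S[i,j] = (1/(n-1)) · Σ_k (x_{k,i} - mean_i) · (x_{k,j} - mean_j), divisor n-1 = 3:
  S[U,U] = ((-1.75)·(-1.75) + (2.25)·(2.25) + (0.25)·(0.25) + (-0.75)·(-0.75)) / 3 = 8.75/3 = 2.9167
  S[U,V] = ((-1.75)·(3.5) + (2.25)·(0.5) + (0.25)·(-0.5) + (-0.75)·(-3.5)) / 3 = -2.5/3 = -0.8333
  S[V,V] = ((3.5)·(3.5) + (0.5)·(0.5) + (-0.5)·(-0.5) + (-3.5)·(-3.5)) / 3 = 25/3 = 8.3333
  S = [[2.9167, -0.8333],
 [-0.8333, 8.3333]].

Step 3 — invert S. det(S) = 2.9167·8.3333 - (-0.8333)² = 23.6111.
  S^{-1} = (1/det) · [[d, -b], [-b, a]] = [[0.3529, 0.0353],
 [0.0353, 0.1235]].

Step 4 — quadratic form (x̄ - mu_0)^T · S^{-1} · (x̄ - mu_0):
  S^{-1} · (x̄ - mu_0) = (0.6706, 0.2471),
  (x̄ - mu_0)^T · [...] = (1.75)·(0.6706) + (1.5)·(0.2471) = 1.5441.

Step 5 — scale by n: T² = 4 · 1.5441 = 6.1765.

T² ≈ 6.1765


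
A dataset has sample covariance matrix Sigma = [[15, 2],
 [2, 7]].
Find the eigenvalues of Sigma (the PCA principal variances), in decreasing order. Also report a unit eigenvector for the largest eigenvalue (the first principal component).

Step 1 — characteristic polynomial of 2×2 Sigma:
  det(Sigma - λI) = λ² - trace · λ + det = 0.
  trace = 15 + 7 = 22, det = 15·7 - (2)² = 101.
Step 2 — discriminant:
  Δ = trace² - 4·det = 484 - 404 = 80.
Step 3 — eigenvalues:
  λ = (trace ± √Δ)/2 = (22 ± 8.9443)/2,
  λ_1 = 15.4721,  λ_2 = 6.5279.

Step 4 — unit eigenvector for λ_1: solve (Sigma - λ_1 I)v = 0. First row:
  (15 - 15.4721)·v_x + (2)·v_y = 0, i.e. (-0.4721)·v_x + (2)·v_y = 0,
  so v ∝ (b, λ_1 - a) = (2, 0.4721) = u.
  ||u|| = √((2)² + (0.4721)²) = √(4.2229) ≈ 2.055,
  v_1 = u/||u|| ≈ (0.9732, 0.2298) (||v_1|| = 1).

λ_1 = 15.4721,  λ_2 = 6.5279;  v_1 ≈ (0.9732, 0.2298)


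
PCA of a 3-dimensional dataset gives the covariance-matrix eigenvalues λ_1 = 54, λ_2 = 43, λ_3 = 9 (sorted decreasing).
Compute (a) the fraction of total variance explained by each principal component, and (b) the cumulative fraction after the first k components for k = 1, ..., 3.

Step 1 — total variance = trace(Sigma) = Σ λ_i = 54 + 43 + 9 = 106.

Step 2 — fraction explained by component i = λ_i / Σ λ:
  PC1: 54/106 = 0.5094
  PC2: 43/106 = 0.4057
  PC3: 9/106 = 0.0849

Step 3 — cumulative fraction after k components = (λ_1 + ... + λ_k) / Σ λ:
  k = 1: 54/106 = 0.5094
  k = 2: (54 + 43)/106 = 97/106 = 0.9151
  k = 3: (54 + 43 + 9)/106 = 106/106 = 1

Summary (fraction, with percent):

explained: PC1 0.5094 (50.94%), PC2 0.4057 (40.57%), PC3 0.0849 (8.49%);  cumulative: 0.5094, 0.9151, 1


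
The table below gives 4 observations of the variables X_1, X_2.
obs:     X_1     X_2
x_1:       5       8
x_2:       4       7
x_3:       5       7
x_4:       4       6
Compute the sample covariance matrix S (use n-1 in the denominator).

Step 1 — column means:
  mean(X_1) = (5 + 4 + 5 + 4) / 4 = 18/4 = 4.5
  mean(X_2) = (8 + 7 + 7 + 6) / 4 = 28/4 = 7

Step 2 — sample covariance S[i,j] = (1/(n-1)) · Σ_k (x_{k,i} - mean_i) · (x_{k,j} - mean_j), with n-1 = 3.
  S[X_1,X_1] = ((0.5)·(0.5) + (-0.5)·(-0.5) + (0.5)·(0.5) + (-0.5)·(-0.5)) / 3 = 1/3 = 0.3333
  S[X_1,X_2] = ((0.5)·(1) + (-0.5)·(0) + (0.5)·(0) + (-0.5)·(-1)) / 3 = 1/3 = 0.3333
  S[X_2,X_2] = ((1)·(1) + (0)·(0) + (0)·(0) + (-1)·(-1)) / 3 = 2/3 = 0.6667

S is symmetric (S[j,i] = S[i,j]). Assembling:

S = [[0.3333, 0.3333],
 [0.3333, 0.6667]]


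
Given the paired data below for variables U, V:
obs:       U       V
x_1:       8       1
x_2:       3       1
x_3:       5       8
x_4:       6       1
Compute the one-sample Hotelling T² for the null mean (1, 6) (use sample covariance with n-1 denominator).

Step 1 — sample mean vector:
  mean(U) = (8 + 3 + 5 + 6) / 4 = 22/4 = 5.5
  mean(V) = (1 + 1 + 8 + 1) / 4 = 11/4 = 2.75
  x̄ = (5.5, 2.75),  deviation x̄ - mu_0 = (5.5, 2.75) - (1, 6) = (4.5, -3.25).

Step 2 — sample covariance matrix, S[i,j] = (1/(n-1)) · Σ_k (x_{k,i} - mean_i) · (x_{k,j} - mean_j), divisor n-1 = 3:
  S[U,U] = ((2.5)·(2.5) + (-2.5)·(-2.5) + (-0.5)·(-0.5) + (0.5)·(0.5)) / 3 = 13/3 = 4.3333
  S[U,V] = ((2.5)·(-1.75) + (-2.5)·(-1.75) + (-0.5)·(5.25) + (0.5)·(-1.75)) / 3 = -3.5/3 = -1.1667
  S[V,V] = ((-1.75)·(-1.75) + (-1.75)·(-1.75) + (5.25)·(5.25) + (-1.75)·(-1.75)) / 3 = 36.75/3 = 12.25
  S = [[4.3333, -1.1667],
 [-1.1667, 12.25]].

Step 3 — invert S. det(S) = 4.3333·12.25 - (-1.1667)² = 51.7222.
  S^{-1} = (1/det) · [[d, -b], [-b, a]] = [[0.2368, 0.0226],
 [0.0226, 0.0838]].

Step 4 — quadratic form (x̄ - mu_0)^T · S^{-1} · (x̄ - mu_0):
  S^{-1} · (x̄ - mu_0) = (0.9925, -0.1708),
  (x̄ - mu_0)^T · [...] = (4.5)·(0.9925) + (-3.25)·(-0.1708) = 5.0212.

Step 5 — scale by n: T² = 4 · 5.0212 = 20.0849.

T² ≈ 20.0849


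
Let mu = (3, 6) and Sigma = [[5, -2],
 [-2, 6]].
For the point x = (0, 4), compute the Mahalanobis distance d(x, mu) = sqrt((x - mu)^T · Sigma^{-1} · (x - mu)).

Step 1 — centre the observation: (x - mu) = (-3, -2).

Step 2 — invert Sigma. det(Sigma) = 5·6 - (-2)² = 26.
  Sigma^{-1} = (1/det) · [[d, -b], [-b, a]] = [[0.2308, 0.0769],
 [0.0769, 0.1923]].

Step 3 — form the quadratic (x - mu)^T · Sigma^{-1} · (x - mu):
  Sigma^{-1} · (x - mu) = (-0.8462, -0.6154).
  (x - mu)^T · [Sigma^{-1} · (x - mu)] = (-3)·(-0.8462) + (-2)·(-0.6154) = 3.7692.

Step 4 — take square root: d = √(3.7692) ≈ 1.9415.

d(x, mu) = √(3.7692) ≈ 1.9415


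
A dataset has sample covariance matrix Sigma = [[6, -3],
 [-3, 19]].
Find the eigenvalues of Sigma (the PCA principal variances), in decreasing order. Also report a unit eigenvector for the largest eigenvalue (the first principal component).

Step 1 — characteristic polynomial of 2×2 Sigma:
  det(Sigma - λI) = λ² - trace · λ + det = 0.
  trace = 6 + 19 = 25, det = 6·19 - (-3)² = 105.
Step 2 — discriminant:
  Δ = trace² - 4·det = 625 - 420 = 205.
Step 3 — eigenvalues:
  λ = (trace ± √Δ)/2 = (25 ± 14.3178)/2,
  λ_1 = 19.6589,  λ_2 = 5.3411.

Step 4 — unit eigenvector for λ_1: solve (Sigma - λ_1 I)v = 0. First row:
  (6 - 19.6589)·v_x + (-3)·v_y = 0, i.e. (-13.6589)·v_x + (-3)·v_y = 0,
  so v ∝ (b, λ_1 - a) = (-3, 13.6589); multiply by -1 so the first entry is positive: u = (3, -13.6589).
  ||u|| = √((3)² + (-13.6589)²) = √(195.5658) ≈ 13.9845,
  v_1 = u/||u|| ≈ (0.2145, -0.9767) (||v_1|| = 1).

λ_1 = 19.6589,  λ_2 = 5.3411;  v_1 ≈ (0.2145, -0.9767)


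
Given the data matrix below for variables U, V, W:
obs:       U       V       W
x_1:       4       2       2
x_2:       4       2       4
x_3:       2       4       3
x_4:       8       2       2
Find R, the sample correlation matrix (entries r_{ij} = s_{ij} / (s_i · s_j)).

Step 1 — column means:
  mean(U) = (4 + 4 + 2 + 8) / 4 = 18/4 = 4.5
  mean(V) = (2 + 2 + 4 + 2) / 4 = 10/4 = 2.5
  mean(W) = (2 + 4 + 3 + 2) / 4 = 11/4 = 2.75

Step 2 — sample variances and covariances s[i,j] = (1/(n-1)) · Σ_k (x_{k,i} - mean_i) · (x_{k,j} - mean_j), with n-1 = 3:
  s[U,U] = ((-0.5)·(-0.5) + (-0.5)·(-0.5) + (-2.5)·(-2.5) + (3.5)·(3.5)) / 3 = 19/3 = 6.3333
  s[U,V] = ((-0.5)·(-0.5) + (-0.5)·(-0.5) + (-2.5)·(1.5) + (3.5)·(-0.5)) / 3 = -5/3 = -1.6667
  s[U,W] = ((-0.5)·(-0.75) + (-0.5)·(1.25) + (-2.5)·(0.25) + (3.5)·(-0.75)) / 3 = -3.5/3 = -1.1667
  s[V,V] = ((-0.5)·(-0.5) + (-0.5)·(-0.5) + (1.5)·(1.5) + (-0.5)·(-0.5)) / 3 = 3/3 = 1
  s[V,W] = ((-0.5)·(-0.75) + (-0.5)·(1.25) + (1.5)·(0.25) + (-0.5)·(-0.75)) / 3 = 0.5/3 = 0.1667
  s[W,W] = ((-0.75)·(-0.75) + (1.25)·(1.25) + (0.25)·(0.25) + (-0.75)·(-0.75)) / 3 = 2.75/3 = 0.9167
  Sample standard deviations s_i = √(s[i,i]):
  s(U) = √(6.3333) = 2.5166
  s(V) = √(1) = 1
  s(W) = √(0.9167) = 0.9574

Step 3 — r_{ij} = s_{ij} / (s_i · s_j):
  r[U,U] = 1 (diagonal).
  r[U,V] = -1.6667 / (2.5166 · 1) = -1.6667 / 2.5166 = -0.6623
  r[U,W] = -1.1667 / (2.5166 · 0.9574) = -1.1667 / 2.4095 = -0.4842
  r[V,V] = 1 (diagonal).
  r[V,W] = 0.1667 / (1 · 0.9574) = 0.1667 / 0.9574 = 0.1741
  r[W,W] = 1 (diagonal).

R is symmetric with unit diagonal. Assembling:

R = [[1, -0.6623, -0.4842],
 [-0.6623, 1, 0.1741],
 [-0.4842, 0.1741, 1]]


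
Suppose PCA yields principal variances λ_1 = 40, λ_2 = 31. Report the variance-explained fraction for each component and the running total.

Step 1 — total variance = trace(Sigma) = Σ λ_i = 40 + 31 = 71.

Step 2 — fraction explained by component i = λ_i / Σ λ:
  PC1: 40/71 = 0.5634
  PC2: 31/71 = 0.4366

Step 3 — cumulative fraction after k components = (λ_1 + ... + λ_k) / Σ λ:
  k = 1: 40/71 = 0.5634
  k = 2: (40 + 31)/71 = 71/71 = 1

Summary (fraction, with percent):

explained: PC1 0.5634 (56.34%), PC2 0.4366 (43.66%);  cumulative: 0.5634, 1


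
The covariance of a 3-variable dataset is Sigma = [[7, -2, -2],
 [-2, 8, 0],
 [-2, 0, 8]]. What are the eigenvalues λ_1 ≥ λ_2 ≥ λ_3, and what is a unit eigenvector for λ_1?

Step 1 — characteristic polynomial p(λ) = det(λI - Sigma) = λ³ - tr·λ² + c_1·λ - det, where tr = trace, c_1 = sum of the principal 2×2 minors, det = det(Sigma):
  tr = 7 + 8 + 8 = 23,
  c_1 = (7·8 - (-2)²) + (7·8 - (-2)²) + (8·8 - (0)²) = 52 + 52 + 64 = 168,
  det = 7·(8·8 - (0)²) - (-2)·((-2)·8 - (0)·(-2)) + (-2)·((-2)·(0) - 8·(-2)) = 7·(64) - (-2)·(-16) + (-2)·(16) = 384.
  So p(λ) = λ³ - 23λ² + 168λ - 384.
Step 2 — look for an integer root (rational root theorem: any rational root is an integer divisor of 384). Testing λ = 8:
  p(8) = 512 - 1472 + 1344 - 384 = 0  ✓
  Dividing out (λ - 8): p(λ) = (λ - 8)(λ² - 15λ + 48).
Step 3 — remaining eigenvalues from the quadratic λ² - 15λ + 48 = 0:
  Δ = 15² - 4·48 = 225 - 192 = 33,  λ = (15 ± √33)/2 = (15 ± 5.7446)/2 ≈ 10.3723 or 4.6277.
  Sorted: λ_1 = 10.3723,  λ_2 = 8,  λ_3 = 4.6277  (check: sum = 23 = tr ✓).

Step 4 — unit eigenvector for λ_1 ≈ 10.3723: v spans the null space of (Sigma - λ_1 I), whose rows are
  r_1 = (-3.3723, -2, -2),  r_2 = (-2, -2.3723, 0),  r_3 = (-2, 0, -2.3723).
  v is orthogonal to every row, so take v ∝ r_1 × r_2 = ((-2)·(0) - (-2)·(-2.3723), (-2)·(-2) - (-3.3723)·(0), (-3.3723)·(-2.3723) - (-2)·(-2)) ≈ (-4.7446, 4, 4).
  Rescale (multiply by -1 so the first nonzero entry is positive): u = (4.7446, -4, -4).
  ||u|| = √((4.7446)² + (-4)² + (-4)²) = √(54.5109) ≈ 7.3831,  v_1 = u/||u|| ≈ (0.6426, -0.5418, -0.5418) (||v_1|| = 1).

λ_1 = 10.3723,  λ_2 = 8,  λ_3 = 4.6277;  v_1 ≈ (0.6426, -0.5418, -0.5418)
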